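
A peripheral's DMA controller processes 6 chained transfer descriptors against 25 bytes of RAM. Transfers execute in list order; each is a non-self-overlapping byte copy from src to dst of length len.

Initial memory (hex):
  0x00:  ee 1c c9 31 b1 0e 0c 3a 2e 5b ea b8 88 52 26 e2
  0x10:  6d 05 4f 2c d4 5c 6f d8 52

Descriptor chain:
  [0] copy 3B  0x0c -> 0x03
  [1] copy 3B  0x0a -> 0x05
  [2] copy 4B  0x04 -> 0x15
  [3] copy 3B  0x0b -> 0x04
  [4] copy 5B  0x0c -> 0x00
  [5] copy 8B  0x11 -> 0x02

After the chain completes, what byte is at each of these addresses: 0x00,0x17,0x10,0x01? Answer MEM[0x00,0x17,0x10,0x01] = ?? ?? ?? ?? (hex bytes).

D0: mem[0x03..0x05] <- [88 52 26]
D1: mem[0x05..0x07] <- [ea b8 88]
D2: mem[0x15..0x18] <- [52 ea b8 88]
D3: mem[0x04..0x06] <- [b8 88 52]
D4: mem[0x00..0x04] <- [88 52 26 e2 6d]
D5: mem[0x02..0x09] <- [05 4f 2c d4 52 ea b8 88]
query mem[0x00]=0x88, mem[0x17]=0xb8, mem[0x10]=0x6d, mem[0x01]=0x52

MEM[0x00,0x17,0x10,0x01] = 88 b8 6d 52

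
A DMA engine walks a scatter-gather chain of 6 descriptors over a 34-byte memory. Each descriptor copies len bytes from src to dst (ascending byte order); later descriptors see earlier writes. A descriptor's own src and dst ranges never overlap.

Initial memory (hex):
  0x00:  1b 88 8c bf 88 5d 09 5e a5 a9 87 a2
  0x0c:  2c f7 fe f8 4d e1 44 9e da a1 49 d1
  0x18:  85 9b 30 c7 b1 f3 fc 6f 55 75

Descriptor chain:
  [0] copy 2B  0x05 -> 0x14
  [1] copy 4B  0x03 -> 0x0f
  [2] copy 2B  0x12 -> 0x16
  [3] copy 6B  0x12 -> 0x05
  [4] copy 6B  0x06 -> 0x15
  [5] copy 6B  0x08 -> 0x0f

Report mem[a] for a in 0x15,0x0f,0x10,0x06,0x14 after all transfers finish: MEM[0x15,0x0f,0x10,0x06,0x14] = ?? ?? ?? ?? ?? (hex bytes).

MEM[0x15,0x0f,0x10,0x06,0x14] = 9e 09 09 9e f7

D0: mem[0x14..0x15] <- [5d 09]
D1: mem[0x0f..0x12] <- [bf 88 5d 09]
D2: mem[0x16..0x17] <- [09 9e]
D3: mem[0x05..0x0a] <- [09 9e 5d 09 09 9e]
D4: mem[0x15..0x1a] <- [9e 5d 09 09 9e a2]
D5: mem[0x0f..0x14] <- [09 09 9e a2 2c f7]
query mem[0x15]=0x9e, mem[0x0f]=0x09, mem[0x10]=0x09, mem[0x06]=0x9e, mem[0x14]=0xf7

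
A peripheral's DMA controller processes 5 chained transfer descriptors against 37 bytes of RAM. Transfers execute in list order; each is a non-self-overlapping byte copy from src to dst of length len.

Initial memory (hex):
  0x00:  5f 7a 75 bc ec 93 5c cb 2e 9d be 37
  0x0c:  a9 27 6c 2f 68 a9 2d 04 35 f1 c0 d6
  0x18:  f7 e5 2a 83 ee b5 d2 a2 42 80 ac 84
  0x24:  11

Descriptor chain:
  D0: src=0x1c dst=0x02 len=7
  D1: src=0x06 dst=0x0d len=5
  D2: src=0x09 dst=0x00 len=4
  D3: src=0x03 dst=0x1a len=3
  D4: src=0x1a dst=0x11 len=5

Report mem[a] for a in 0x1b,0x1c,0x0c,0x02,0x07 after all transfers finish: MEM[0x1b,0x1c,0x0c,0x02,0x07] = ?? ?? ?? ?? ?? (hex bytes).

MEM[0x1b,0x1c,0x0c,0x02,0x07] = d2 a2 a9 37 80

  after D0: wrote 7B at 0x02 = eeb5d2a24280ac
  after D1: wrote 5B at 0x0d = 4280ac9dbe
  after D2: wrote 4B at 0x00 = 9dbe37a9
  after D3: wrote 3B at 0x1a = a9d2a2
  after D4: wrote 5B at 0x11 = a9d2a2b5d2
query mem[0x1b]=0xd2, mem[0x1c]=0xa2, mem[0x0c]=0xa9, mem[0x02]=0x37, mem[0x07]=0x80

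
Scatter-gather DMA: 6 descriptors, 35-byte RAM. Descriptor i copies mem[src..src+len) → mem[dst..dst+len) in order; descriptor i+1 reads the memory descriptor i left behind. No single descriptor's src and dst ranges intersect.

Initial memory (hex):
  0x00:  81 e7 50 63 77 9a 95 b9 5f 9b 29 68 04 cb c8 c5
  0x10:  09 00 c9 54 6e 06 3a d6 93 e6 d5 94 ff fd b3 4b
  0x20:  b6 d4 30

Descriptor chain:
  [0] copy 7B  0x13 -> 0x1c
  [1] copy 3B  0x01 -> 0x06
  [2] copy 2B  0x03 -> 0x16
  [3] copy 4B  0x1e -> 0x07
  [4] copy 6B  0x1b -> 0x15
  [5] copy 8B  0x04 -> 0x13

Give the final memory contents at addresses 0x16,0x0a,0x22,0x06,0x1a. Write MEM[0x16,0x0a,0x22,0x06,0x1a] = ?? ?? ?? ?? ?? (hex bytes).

[0] 0x13->0x1c len=7 : 54 6e 06 3a d6 93 e6
[1] 0x01->0x06 len=3 : e7 50 63
[2] 0x03->0x16 len=2 : 63 77
[3] 0x1e->0x07 len=4 : 06 3a d6 93
[4] 0x1b->0x15 len=6 : 94 54 6e 06 3a d6
[5] 0x04->0x13 len=8 : 77 9a e7 06 3a d6 93 68
query mem[0x16]=0x06, mem[0x0a]=0x93, mem[0x22]=0xe6, mem[0x06]=0xe7, mem[0x1a]=0x68

MEM[0x16,0x0a,0x22,0x06,0x1a] = 06 93 e6 e7 68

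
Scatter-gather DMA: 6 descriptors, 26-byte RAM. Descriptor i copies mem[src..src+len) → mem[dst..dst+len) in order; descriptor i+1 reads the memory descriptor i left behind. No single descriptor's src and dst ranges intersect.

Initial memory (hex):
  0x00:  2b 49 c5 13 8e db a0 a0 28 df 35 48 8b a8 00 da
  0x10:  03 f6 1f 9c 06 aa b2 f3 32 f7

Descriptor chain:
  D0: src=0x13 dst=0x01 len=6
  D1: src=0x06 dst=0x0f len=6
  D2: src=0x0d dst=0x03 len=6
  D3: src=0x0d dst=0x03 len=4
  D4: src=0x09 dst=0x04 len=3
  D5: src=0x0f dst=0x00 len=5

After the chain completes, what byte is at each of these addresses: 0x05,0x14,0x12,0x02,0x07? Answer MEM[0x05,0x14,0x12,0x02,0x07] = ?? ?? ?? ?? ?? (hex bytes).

MEM[0x05,0x14,0x12,0x02,0x07] = 35 48 df 28 28

D0: mem[0x01..0x06] <- [9c 06 aa b2 f3 32]
D1: mem[0x0f..0x14] <- [32 a0 28 df 35 48]
D2: mem[0x03..0x08] <- [a8 00 32 a0 28 df]
D3: mem[0x03..0x06] <- [a8 00 32 a0]
D4: mem[0x04..0x06] <- [df 35 48]
D5: mem[0x00..0x04] <- [32 a0 28 df 35]
query mem[0x05]=0x35, mem[0x14]=0x48, mem[0x12]=0xdf, mem[0x02]=0x28, mem[0x07]=0x28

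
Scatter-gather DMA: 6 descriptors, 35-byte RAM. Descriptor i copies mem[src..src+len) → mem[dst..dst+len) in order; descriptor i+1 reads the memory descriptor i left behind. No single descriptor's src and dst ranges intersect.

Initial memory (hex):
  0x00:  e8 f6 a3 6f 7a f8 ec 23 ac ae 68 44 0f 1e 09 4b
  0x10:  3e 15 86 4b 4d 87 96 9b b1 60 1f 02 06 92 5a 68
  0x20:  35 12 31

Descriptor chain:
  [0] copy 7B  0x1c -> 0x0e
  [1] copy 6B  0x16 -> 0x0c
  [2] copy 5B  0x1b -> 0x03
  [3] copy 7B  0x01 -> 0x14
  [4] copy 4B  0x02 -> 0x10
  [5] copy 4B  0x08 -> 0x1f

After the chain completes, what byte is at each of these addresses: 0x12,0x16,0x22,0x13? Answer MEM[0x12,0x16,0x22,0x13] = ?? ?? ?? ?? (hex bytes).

D0: mem[0x0e..0x14] <- [06 92 5a 68 35 12 31]
D1: mem[0x0c..0x11] <- [96 9b b1 60 1f 02]
D2: mem[0x03..0x07] <- [02 06 92 5a 68]
D3: mem[0x14..0x1a] <- [f6 a3 02 06 92 5a 68]
D4: mem[0x10..0x13] <- [a3 02 06 92]
D5: mem[0x1f..0x22] <- [ac ae 68 44]
query mem[0x12]=0x06, mem[0x16]=0x02, mem[0x22]=0x44, mem[0x13]=0x92

MEM[0x12,0x16,0x22,0x13] = 06 02 44 92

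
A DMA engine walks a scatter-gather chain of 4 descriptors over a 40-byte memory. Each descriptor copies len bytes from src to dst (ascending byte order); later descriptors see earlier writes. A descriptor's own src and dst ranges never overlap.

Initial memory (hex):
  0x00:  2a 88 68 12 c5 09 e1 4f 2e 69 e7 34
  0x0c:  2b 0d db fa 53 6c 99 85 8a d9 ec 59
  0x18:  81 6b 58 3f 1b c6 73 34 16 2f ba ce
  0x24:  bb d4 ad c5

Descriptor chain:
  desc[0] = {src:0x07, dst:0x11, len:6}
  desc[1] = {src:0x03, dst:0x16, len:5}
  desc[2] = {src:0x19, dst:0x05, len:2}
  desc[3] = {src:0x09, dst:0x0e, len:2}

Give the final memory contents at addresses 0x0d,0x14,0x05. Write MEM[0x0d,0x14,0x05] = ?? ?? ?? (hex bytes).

[0] 0x07->0x11 len=6 : 4f 2e 69 e7 34 2b
[1] 0x03->0x16 len=5 : 12 c5 09 e1 4f
[2] 0x19->0x05 len=2 : e1 4f
[3] 0x09->0x0e len=2 : 69 e7
query mem[0x0d]=0x0d, mem[0x14]=0xe7, mem[0x05]=0xe1

MEM[0x0d,0x14,0x05] = 0d e7 e1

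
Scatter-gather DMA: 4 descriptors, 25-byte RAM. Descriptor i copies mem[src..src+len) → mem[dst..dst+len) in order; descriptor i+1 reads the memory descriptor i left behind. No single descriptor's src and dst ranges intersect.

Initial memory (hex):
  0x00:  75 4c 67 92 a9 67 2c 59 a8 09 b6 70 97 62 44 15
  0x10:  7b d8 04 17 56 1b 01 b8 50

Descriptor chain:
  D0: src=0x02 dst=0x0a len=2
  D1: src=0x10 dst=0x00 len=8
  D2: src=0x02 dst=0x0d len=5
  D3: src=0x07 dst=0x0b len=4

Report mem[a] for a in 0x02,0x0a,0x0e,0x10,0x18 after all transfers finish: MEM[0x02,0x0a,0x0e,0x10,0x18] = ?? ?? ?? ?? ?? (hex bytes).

D0: mem[0x0a..0x0b] <- [67 92]
D1: mem[0x00..0x07] <- [7b d8 04 17 56 1b 01 b8]
D2: mem[0x0d..0x11] <- [04 17 56 1b 01]
D3: mem[0x0b..0x0e] <- [b8 a8 09 67]
query mem[0x02]=0x04, mem[0x0a]=0x67, mem[0x0e]=0x67, mem[0x10]=0x1b, mem[0x18]=0x50

MEM[0x02,0x0a,0x0e,0x10,0x18] = 04 67 67 1b 50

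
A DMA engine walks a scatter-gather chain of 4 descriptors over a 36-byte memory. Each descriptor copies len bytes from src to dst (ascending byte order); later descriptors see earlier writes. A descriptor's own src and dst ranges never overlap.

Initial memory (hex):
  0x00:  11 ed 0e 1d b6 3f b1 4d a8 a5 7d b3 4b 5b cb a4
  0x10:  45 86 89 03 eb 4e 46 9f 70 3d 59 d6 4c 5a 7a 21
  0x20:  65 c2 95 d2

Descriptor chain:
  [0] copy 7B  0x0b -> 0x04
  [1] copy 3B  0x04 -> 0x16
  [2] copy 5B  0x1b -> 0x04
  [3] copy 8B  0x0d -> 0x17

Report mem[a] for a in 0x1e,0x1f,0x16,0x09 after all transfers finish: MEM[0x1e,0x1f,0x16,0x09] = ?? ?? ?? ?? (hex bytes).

MEM[0x1e,0x1f,0x16,0x09] = eb 21 b3 45

D0: mem[0x04..0x0a] <- [b3 4b 5b cb a4 45 86]
D1: mem[0x16..0x18] <- [b3 4b 5b]
D2: mem[0x04..0x08] <- [d6 4c 5a 7a 21]
D3: mem[0x17..0x1e] <- [5b cb a4 45 86 89 03 eb]
query mem[0x1e]=0xeb, mem[0x1f]=0x21, mem[0x16]=0xb3, mem[0x09]=0x45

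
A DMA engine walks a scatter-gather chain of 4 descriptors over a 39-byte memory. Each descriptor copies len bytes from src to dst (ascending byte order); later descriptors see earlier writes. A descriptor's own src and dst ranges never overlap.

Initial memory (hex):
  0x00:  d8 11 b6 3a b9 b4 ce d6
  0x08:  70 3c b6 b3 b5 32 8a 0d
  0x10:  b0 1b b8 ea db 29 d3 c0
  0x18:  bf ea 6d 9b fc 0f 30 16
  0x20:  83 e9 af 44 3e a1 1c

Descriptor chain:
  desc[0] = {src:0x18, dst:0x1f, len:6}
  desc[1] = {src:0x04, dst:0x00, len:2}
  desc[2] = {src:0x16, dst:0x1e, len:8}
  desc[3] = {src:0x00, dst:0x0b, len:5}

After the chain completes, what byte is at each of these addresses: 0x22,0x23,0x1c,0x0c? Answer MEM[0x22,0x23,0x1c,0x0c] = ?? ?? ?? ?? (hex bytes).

[0] 0x18->0x1f len=6 : bf ea 6d 9b fc 0f
[1] 0x04->0x00 len=2 : b9 b4
[2] 0x16->0x1e len=8 : d3 c0 bf ea 6d 9b fc 0f
[3] 0x00->0x0b len=5 : b9 b4 b6 3a b9
query mem[0x22]=0x6d, mem[0x23]=0x9b, mem[0x1c]=0xfc, mem[0x0c]=0xb4

MEM[0x22,0x23,0x1c,0x0c] = 6d 9b fc b4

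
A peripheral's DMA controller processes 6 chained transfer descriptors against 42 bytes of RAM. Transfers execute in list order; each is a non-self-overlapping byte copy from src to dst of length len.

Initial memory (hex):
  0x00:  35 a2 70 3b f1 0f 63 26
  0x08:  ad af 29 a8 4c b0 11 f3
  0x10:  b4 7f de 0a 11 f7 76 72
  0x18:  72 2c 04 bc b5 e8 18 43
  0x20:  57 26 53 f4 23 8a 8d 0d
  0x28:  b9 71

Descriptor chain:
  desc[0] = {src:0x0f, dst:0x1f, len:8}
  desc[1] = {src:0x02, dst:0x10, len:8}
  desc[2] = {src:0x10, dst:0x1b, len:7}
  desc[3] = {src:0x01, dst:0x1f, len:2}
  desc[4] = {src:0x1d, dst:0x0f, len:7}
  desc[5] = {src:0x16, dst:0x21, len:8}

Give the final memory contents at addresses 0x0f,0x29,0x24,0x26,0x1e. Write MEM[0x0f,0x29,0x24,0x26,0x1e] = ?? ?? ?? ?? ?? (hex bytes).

D0: mem[0x1f..0x26] <- [f3 b4 7f de 0a 11 f7 76]
D1: mem[0x10..0x17] <- [70 3b f1 0f 63 26 ad af]
D2: mem[0x1b..0x21] <- [70 3b f1 0f 63 26 ad]
D3: mem[0x1f..0x20] <- [a2 70]
D4: mem[0x0f..0x15] <- [f1 0f a2 70 ad de 0a]
D5: mem[0x21..0x28] <- [ad af 72 2c 04 70 3b f1]
query mem[0x0f]=0xf1, mem[0x29]=0x71, mem[0x24]=0x2c, mem[0x26]=0x70, mem[0x1e]=0x0f

MEM[0x0f,0x29,0x24,0x26,0x1e] = f1 71 2c 70 0f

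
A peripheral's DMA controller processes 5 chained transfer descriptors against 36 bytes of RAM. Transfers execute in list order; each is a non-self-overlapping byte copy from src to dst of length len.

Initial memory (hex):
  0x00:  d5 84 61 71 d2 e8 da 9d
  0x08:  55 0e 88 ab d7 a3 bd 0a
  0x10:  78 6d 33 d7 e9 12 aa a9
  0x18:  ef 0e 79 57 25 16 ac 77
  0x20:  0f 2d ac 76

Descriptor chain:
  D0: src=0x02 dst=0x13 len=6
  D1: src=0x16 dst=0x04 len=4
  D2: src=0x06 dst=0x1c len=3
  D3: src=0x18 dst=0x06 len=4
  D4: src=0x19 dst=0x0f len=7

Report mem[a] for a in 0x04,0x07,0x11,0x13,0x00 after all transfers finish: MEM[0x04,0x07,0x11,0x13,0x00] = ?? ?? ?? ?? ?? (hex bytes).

MEM[0x04,0x07,0x11,0x13,0x00] = e8 0e 57 0e d5

[0] 0x02->0x13 len=6 : 61 71 d2 e8 da 9d
[1] 0x16->0x04 len=4 : e8 da 9d 0e
[2] 0x06->0x1c len=3 : 9d 0e 55
[3] 0x18->0x06 len=4 : 9d 0e 79 57
[4] 0x19->0x0f len=7 : 0e 79 57 9d 0e 55 77
query mem[0x04]=0xe8, mem[0x07]=0x0e, mem[0x11]=0x57, mem[0x13]=0x0e, mem[0x00]=0xd5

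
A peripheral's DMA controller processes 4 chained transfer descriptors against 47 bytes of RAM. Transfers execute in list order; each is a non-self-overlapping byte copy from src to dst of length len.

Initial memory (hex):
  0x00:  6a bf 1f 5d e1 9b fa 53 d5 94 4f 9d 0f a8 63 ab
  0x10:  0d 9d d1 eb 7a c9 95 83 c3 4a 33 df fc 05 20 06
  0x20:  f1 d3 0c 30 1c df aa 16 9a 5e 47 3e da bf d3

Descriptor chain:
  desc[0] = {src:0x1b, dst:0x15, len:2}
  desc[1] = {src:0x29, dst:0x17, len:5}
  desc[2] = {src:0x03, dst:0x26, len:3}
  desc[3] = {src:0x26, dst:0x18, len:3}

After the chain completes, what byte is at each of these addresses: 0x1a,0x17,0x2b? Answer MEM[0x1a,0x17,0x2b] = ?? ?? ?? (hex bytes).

#0 dst[0x15+2] := {0xdf,0xfc}
#1 dst[0x17+5] := {0x5e,0x47,0x3e,0xda,0xbf}
#2 dst[0x26+3] := {0x5d,0xe1,0x9b}
#3 dst[0x18+3] := {0x5d,0xe1,0x9b}
query mem[0x1a]=0x9b, mem[0x17]=0x5e, mem[0x2b]=0x3e

MEM[0x1a,0x17,0x2b] = 9b 5e 3e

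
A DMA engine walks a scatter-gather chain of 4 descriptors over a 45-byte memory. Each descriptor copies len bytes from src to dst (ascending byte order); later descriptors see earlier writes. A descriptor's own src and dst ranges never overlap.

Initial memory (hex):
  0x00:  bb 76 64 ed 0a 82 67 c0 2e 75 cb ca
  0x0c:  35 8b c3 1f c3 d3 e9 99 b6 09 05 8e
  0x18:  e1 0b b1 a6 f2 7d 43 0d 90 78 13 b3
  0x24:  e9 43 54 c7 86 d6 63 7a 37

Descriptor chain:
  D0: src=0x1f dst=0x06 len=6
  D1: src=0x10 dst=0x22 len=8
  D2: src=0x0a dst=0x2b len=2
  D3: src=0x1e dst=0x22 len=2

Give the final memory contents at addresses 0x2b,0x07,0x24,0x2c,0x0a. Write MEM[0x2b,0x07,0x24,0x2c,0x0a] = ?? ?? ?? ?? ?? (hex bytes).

#0 dst[0x06+6] := {0x0d,0x90,0x78,0x13,0xb3,0xe9}
#1 dst[0x22+8] := {0xc3,0xd3,0xe9,0x99,0xb6,0x09,0x05,0x8e}
#2 dst[0x2b+2] := {0xb3,0xe9}
#3 dst[0x22+2] := {0x43,0x0d}
query mem[0x2b]=0xb3, mem[0x07]=0x90, mem[0x24]=0xe9, mem[0x2c]=0xe9, mem[0x0a]=0xb3

MEM[0x2b,0x07,0x24,0x2c,0x0a] = b3 90 e9 e9 b3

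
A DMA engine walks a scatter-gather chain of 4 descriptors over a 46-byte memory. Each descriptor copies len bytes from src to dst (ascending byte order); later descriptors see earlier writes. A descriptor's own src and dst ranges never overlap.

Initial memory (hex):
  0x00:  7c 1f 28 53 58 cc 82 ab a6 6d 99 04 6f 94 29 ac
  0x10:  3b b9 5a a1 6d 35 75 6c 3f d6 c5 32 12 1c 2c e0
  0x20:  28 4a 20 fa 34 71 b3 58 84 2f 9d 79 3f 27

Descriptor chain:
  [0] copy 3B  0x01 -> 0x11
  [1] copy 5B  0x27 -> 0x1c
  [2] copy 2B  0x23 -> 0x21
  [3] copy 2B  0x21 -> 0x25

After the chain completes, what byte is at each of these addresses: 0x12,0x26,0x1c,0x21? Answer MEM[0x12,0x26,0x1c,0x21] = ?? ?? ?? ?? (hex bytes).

MEM[0x12,0x26,0x1c,0x21] = 28 34 58 fa

D0: mem[0x11..0x13] <- [1f 28 53]
D1: mem[0x1c..0x20] <- [58 84 2f 9d 79]
D2: mem[0x21..0x22] <- [fa 34]
D3: mem[0x25..0x26] <- [fa 34]
query mem[0x12]=0x28, mem[0x26]=0x34, mem[0x1c]=0x58, mem[0x21]=0xfa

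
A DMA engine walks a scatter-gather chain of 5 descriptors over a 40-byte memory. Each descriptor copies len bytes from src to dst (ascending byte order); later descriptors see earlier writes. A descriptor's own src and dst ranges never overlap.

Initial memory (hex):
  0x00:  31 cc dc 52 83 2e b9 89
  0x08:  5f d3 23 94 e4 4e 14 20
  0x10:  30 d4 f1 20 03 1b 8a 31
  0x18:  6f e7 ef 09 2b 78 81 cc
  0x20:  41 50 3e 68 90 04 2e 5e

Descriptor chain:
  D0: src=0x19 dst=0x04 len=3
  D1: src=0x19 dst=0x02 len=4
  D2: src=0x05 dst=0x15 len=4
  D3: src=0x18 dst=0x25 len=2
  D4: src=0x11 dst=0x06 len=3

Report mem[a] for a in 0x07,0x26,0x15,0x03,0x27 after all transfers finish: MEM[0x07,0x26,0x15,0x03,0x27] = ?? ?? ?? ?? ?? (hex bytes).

#0 dst[0x04+3] := {0xe7,0xef,0x09}
#1 dst[0x02+4] := {0xe7,0xef,0x09,0x2b}
#2 dst[0x15+4] := {0x2b,0x09,0x89,0x5f}
#3 dst[0x25+2] := {0x5f,0xe7}
#4 dst[0x06+3] := {0xd4,0xf1,0x20}
query mem[0x07]=0xf1, mem[0x26]=0xe7, mem[0x15]=0x2b, mem[0x03]=0xef, mem[0x27]=0x5e

MEM[0x07,0x26,0x15,0x03,0x27] = f1 e7 2b ef 5e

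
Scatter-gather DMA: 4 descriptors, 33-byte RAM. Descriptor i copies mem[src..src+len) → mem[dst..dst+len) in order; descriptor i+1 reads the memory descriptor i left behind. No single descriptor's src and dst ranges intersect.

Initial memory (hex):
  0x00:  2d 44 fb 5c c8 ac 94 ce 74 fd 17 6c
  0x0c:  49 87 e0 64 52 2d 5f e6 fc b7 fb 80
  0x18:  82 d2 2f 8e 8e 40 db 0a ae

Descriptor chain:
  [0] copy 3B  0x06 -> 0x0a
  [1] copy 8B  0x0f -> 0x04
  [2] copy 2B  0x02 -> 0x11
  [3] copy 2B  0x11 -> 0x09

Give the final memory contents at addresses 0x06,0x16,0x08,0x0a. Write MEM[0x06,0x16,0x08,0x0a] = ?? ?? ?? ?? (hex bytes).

D0: mem[0x0a..0x0c] <- [94 ce 74]
D1: mem[0x04..0x0b] <- [64 52 2d 5f e6 fc b7 fb]
D2: mem[0x11..0x12] <- [fb 5c]
D3: mem[0x09..0x0a] <- [fb 5c]
query mem[0x06]=0x2d, mem[0x16]=0xfb, mem[0x08]=0xe6, mem[0x0a]=0x5c

MEM[0x06,0x16,0x08,0x0a] = 2d fb e6 5c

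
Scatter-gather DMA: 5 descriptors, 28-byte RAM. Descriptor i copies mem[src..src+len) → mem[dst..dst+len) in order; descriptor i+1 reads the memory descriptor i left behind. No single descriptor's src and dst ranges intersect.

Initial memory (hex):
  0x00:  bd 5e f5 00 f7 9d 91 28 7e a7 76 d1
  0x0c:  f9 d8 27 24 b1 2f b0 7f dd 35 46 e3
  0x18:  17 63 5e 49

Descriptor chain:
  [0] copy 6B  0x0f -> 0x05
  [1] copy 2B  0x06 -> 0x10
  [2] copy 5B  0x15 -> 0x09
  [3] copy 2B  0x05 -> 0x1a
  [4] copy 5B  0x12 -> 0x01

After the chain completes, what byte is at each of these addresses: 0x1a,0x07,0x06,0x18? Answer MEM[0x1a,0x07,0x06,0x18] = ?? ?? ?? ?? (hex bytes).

MEM[0x1a,0x07,0x06,0x18] = 24 2f b1 17

D0: mem[0x05..0x0a] <- [24 b1 2f b0 7f dd]
D1: mem[0x10..0x11] <- [b1 2f]
D2: mem[0x09..0x0d] <- [35 46 e3 17 63]
D3: mem[0x1a..0x1b] <- [24 b1]
D4: mem[0x01..0x05] <- [b0 7f dd 35 46]
query mem[0x1a]=0x24, mem[0x07]=0x2f, mem[0x06]=0xb1, mem[0x18]=0x17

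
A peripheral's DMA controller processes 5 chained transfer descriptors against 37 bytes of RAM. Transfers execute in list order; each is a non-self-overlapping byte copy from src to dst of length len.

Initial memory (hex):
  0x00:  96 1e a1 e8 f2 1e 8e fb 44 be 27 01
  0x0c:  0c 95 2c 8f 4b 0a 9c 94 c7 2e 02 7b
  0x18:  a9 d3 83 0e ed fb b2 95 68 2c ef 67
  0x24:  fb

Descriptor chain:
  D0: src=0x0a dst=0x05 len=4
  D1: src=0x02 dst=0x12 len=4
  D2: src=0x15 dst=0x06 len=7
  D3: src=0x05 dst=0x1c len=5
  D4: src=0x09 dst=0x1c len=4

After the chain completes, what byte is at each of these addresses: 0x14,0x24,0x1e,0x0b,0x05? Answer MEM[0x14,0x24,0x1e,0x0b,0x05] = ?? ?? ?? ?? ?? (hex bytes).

D0: mem[0x05..0x08] <- [27 01 0c 95]
D1: mem[0x12..0x15] <- [a1 e8 f2 27]
D2: mem[0x06..0x0c] <- [27 02 7b a9 d3 83 0e]
D3: mem[0x1c..0x20] <- [27 27 02 7b a9]
D4: mem[0x1c..0x1f] <- [a9 d3 83 0e]
query mem[0x14]=0xf2, mem[0x24]=0xfb, mem[0x1e]=0x83, mem[0x0b]=0x83, mem[0x05]=0x27

MEM[0x14,0x24,0x1e,0x0b,0x05] = f2 fb 83 83 27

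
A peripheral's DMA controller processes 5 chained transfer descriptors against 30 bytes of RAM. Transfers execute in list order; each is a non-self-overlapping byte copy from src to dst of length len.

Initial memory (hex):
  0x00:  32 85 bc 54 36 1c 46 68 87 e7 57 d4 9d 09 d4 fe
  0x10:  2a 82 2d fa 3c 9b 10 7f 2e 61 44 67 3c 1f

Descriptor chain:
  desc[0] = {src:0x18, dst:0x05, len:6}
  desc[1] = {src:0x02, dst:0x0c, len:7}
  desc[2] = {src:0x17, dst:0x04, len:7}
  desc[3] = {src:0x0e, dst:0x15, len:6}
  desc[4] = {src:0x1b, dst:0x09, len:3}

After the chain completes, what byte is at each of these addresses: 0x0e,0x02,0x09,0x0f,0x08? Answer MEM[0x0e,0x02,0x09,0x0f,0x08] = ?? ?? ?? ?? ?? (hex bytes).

  after D0: wrote 6B at 0x05 = 2e6144673c1f
  after D1: wrote 7B at 0x0c = bc54362e614467
  after D2: wrote 7B at 0x04 = 7f2e6144673c1f
  after D3: wrote 6B at 0x15 = 362e614467fa
  after D4: wrote 3B at 0x09 = 673c1f
query mem[0x0e]=0x36, mem[0x02]=0xbc, mem[0x09]=0x67, mem[0x0f]=0x2e, mem[0x08]=0x67

MEM[0x0e,0x02,0x09,0x0f,0x08] = 36 bc 67 2e 67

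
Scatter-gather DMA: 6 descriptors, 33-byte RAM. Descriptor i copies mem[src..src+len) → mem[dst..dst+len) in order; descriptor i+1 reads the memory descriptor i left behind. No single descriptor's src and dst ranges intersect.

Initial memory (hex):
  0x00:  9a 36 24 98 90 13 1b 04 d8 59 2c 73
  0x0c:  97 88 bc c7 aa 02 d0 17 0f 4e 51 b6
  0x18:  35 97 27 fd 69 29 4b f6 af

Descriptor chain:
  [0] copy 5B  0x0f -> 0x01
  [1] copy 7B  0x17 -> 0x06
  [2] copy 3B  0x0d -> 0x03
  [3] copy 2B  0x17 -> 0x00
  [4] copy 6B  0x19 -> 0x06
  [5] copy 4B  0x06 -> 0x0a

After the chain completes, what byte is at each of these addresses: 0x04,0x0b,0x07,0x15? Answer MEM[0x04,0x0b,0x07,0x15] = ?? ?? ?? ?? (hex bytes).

D0: mem[0x01..0x05] <- [c7 aa 02 d0 17]
D1: mem[0x06..0x0c] <- [b6 35 97 27 fd 69 29]
D2: mem[0x03..0x05] <- [88 bc c7]
D3: mem[0x00..0x01] <- [b6 35]
D4: mem[0x06..0x0b] <- [97 27 fd 69 29 4b]
D5: mem[0x0a..0x0d] <- [97 27 fd 69]
query mem[0x04]=0xbc, mem[0x0b]=0x27, mem[0x07]=0x27, mem[0x15]=0x4e

MEM[0x04,0x0b,0x07,0x15] = bc 27 27 4e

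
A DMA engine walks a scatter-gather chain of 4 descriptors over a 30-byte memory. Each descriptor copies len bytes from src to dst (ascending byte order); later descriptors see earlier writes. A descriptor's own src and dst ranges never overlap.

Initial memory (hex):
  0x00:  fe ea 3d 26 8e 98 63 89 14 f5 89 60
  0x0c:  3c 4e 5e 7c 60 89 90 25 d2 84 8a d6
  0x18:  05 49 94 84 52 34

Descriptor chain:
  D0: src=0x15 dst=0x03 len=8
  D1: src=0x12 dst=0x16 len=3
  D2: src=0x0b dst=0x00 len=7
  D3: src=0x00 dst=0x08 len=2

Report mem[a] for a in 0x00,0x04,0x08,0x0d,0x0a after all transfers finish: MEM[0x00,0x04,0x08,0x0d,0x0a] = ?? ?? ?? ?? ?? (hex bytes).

#0 dst[0x03+8] := {0x84,0x8a,0xd6,0x05,0x49,0x94,0x84,0x52}
#1 dst[0x16+3] := {0x90,0x25,0xd2}
#2 dst[0x00+7] := {0x60,0x3c,0x4e,0x5e,0x7c,0x60,0x89}
#3 dst[0x08+2] := {0x60,0x3c}
query mem[0x00]=0x60, mem[0x04]=0x7c, mem[0x08]=0x60, mem[0x0d]=0x4e, mem[0x0a]=0x52

MEM[0x00,0x04,0x08,0x0d,0x0a] = 60 7c 60 4e 52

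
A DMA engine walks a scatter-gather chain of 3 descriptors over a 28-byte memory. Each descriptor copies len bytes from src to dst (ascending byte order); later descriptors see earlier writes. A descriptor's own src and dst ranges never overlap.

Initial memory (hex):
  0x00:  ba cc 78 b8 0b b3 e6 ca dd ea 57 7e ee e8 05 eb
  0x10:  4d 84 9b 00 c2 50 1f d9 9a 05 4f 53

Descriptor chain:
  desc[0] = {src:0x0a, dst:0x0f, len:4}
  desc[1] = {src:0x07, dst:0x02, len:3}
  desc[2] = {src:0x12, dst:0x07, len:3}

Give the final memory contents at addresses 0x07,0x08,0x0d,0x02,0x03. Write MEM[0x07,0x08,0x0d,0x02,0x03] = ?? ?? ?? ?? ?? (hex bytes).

MEM[0x07,0x08,0x0d,0x02,0x03] = e8 00 e8 ca dd

#0 dst[0x0f+4] := {0x57,0x7e,0xee,0xe8}
#1 dst[0x02+3] := {0xca,0xdd,0xea}
#2 dst[0x07+3] := {0xe8,0x00,0xc2}
query mem[0x07]=0xe8, mem[0x08]=0x00, mem[0x0d]=0xe8, mem[0x02]=0xca, mem[0x03]=0xdd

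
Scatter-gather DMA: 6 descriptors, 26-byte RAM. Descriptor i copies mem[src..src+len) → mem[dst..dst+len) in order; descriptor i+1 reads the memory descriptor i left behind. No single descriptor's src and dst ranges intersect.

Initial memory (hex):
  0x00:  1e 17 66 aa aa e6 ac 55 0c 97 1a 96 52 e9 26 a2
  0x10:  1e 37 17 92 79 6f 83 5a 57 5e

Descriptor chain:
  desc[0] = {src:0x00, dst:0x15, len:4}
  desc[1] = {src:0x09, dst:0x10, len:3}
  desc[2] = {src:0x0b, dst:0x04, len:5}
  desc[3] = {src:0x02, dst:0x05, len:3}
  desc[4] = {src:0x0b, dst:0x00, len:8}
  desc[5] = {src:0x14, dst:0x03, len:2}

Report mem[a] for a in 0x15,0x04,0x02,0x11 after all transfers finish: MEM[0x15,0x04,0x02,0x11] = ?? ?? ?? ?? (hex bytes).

MEM[0x15,0x04,0x02,0x11] = 1e 1e e9 1a

D0: mem[0x15..0x18] <- [1e 17 66 aa]
D1: mem[0x10..0x12] <- [97 1a 96]
D2: mem[0x04..0x08] <- [96 52 e9 26 a2]
D3: mem[0x05..0x07] <- [66 aa 96]
D4: mem[0x00..0x07] <- [96 52 e9 26 a2 97 1a 96]
D5: mem[0x03..0x04] <- [79 1e]
query mem[0x15]=0x1e, mem[0x04]=0x1e, mem[0x02]=0xe9, mem[0x11]=0x1a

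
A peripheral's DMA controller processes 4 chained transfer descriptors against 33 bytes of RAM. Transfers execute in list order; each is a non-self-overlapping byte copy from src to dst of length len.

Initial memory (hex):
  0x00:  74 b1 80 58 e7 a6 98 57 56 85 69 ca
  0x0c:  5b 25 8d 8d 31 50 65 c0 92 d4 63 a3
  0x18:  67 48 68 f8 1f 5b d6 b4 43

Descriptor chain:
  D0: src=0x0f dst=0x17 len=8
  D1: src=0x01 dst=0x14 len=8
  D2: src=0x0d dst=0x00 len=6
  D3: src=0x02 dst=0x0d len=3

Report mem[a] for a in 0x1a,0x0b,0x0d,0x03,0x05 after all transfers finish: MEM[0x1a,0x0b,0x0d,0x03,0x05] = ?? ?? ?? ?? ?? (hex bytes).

MEM[0x1a,0x0b,0x0d,0x03,0x05] = 57 ca 8d 31 65

  after D0: wrote 8B at 0x17 = 8d315065c092d463
  after D1: wrote 8B at 0x14 = b18058e7a6985756
  after D2: wrote 6B at 0x00 = 258d8d315065
  after D3: wrote 3B at 0x0d = 8d3150
query mem[0x1a]=0x57, mem[0x0b]=0xca, mem[0x0d]=0x8d, mem[0x03]=0x31, mem[0x05]=0x65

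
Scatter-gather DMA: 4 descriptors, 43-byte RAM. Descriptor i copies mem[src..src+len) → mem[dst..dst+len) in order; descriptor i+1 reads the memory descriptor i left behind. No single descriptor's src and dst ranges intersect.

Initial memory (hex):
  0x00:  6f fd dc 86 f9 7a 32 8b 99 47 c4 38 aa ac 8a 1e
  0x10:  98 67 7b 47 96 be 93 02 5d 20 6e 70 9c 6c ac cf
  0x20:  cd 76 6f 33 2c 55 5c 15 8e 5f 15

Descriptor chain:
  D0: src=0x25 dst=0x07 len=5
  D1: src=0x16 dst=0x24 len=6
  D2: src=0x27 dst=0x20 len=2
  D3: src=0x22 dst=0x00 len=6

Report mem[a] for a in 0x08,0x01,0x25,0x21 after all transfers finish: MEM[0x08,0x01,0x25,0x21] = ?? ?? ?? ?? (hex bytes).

  after D0: wrote 5B at 0x07 = 555c158e5f
  after D1: wrote 6B at 0x24 = 93025d206e70
  after D2: wrote 2B at 0x20 = 206e
  after D3: wrote 6B at 0x00 = 6f3393025d20
query mem[0x08]=0x5c, mem[0x01]=0x33, mem[0x25]=0x02, mem[0x21]=0x6e

MEM[0x08,0x01,0x25,0x21] = 5c 33 02 6e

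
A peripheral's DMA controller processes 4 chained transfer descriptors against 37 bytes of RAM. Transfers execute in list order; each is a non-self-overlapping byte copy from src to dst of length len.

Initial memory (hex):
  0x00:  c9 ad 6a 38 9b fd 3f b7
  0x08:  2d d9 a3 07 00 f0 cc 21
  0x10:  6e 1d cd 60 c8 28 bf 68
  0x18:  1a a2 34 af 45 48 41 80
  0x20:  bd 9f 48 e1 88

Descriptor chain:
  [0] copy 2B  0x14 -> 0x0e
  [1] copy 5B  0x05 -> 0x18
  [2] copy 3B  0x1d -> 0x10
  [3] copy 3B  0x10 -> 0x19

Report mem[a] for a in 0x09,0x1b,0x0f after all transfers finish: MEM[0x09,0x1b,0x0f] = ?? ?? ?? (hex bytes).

D0: mem[0x0e..0x0f] <- [c8 28]
D1: mem[0x18..0x1c] <- [fd 3f b7 2d d9]
D2: mem[0x10..0x12] <- [48 41 80]
D3: mem[0x19..0x1b] <- [48 41 80]
query mem[0x09]=0xd9, mem[0x1b]=0x80, mem[0x0f]=0x28

MEM[0x09,0x1b,0x0f] = d9 80 28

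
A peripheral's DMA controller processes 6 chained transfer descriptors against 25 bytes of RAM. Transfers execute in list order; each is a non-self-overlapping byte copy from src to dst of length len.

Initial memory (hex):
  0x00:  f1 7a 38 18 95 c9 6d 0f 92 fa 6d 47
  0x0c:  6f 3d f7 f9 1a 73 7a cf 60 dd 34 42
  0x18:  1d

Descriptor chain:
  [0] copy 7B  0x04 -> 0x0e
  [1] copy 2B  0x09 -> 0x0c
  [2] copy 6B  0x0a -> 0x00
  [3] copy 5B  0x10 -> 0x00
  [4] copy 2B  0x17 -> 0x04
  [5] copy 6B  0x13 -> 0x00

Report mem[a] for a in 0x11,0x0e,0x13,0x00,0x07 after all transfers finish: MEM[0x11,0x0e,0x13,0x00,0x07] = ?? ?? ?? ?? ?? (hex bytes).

MEM[0x11,0x0e,0x13,0x00,0x07] = 0f 95 fa fa 0f

D0: mem[0x0e..0x14] <- [95 c9 6d 0f 92 fa 6d]
D1: mem[0x0c..0x0d] <- [fa 6d]
D2: mem[0x00..0x05] <- [6d 47 fa 6d 95 c9]
D3: mem[0x00..0x04] <- [6d 0f 92 fa 6d]
D4: mem[0x04..0x05] <- [42 1d]
D5: mem[0x00..0x05] <- [fa 6d dd 34 42 1d]
query mem[0x11]=0x0f, mem[0x0e]=0x95, mem[0x13]=0xfa, mem[0x00]=0xfa, mem[0x07]=0x0f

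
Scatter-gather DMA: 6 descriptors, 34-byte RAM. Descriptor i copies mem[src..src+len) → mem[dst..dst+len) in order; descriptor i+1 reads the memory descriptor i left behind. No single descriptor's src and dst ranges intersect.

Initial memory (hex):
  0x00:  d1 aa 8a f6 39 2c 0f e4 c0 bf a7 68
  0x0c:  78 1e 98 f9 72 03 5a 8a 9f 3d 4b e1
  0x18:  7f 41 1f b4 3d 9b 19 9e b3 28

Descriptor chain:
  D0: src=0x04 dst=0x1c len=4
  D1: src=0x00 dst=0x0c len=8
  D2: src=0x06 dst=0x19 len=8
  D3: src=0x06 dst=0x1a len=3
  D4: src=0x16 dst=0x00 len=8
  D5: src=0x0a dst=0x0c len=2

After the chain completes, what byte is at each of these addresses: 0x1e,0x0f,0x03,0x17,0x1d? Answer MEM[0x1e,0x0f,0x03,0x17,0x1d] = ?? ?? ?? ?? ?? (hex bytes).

MEM[0x1e,0x0f,0x03,0x17,0x1d] = 68 f6 0f e1 a7

  after D0: wrote 4B at 0x1c = 392c0fe4
  after D1: wrote 8B at 0x0c = d1aa8af6392c0fe4
  after D2: wrote 8B at 0x19 = 0fe4c0bfa768d1aa
  after D3: wrote 3B at 0x1a = 0fe4c0
  after D4: wrote 8B at 0x00 = 4be17f0f0fe4c0a7
  after D5: wrote 2B at 0x0c = a768
query mem[0x1e]=0x68, mem[0x0f]=0xf6, mem[0x03]=0x0f, mem[0x17]=0xe1, mem[0x1d]=0xa7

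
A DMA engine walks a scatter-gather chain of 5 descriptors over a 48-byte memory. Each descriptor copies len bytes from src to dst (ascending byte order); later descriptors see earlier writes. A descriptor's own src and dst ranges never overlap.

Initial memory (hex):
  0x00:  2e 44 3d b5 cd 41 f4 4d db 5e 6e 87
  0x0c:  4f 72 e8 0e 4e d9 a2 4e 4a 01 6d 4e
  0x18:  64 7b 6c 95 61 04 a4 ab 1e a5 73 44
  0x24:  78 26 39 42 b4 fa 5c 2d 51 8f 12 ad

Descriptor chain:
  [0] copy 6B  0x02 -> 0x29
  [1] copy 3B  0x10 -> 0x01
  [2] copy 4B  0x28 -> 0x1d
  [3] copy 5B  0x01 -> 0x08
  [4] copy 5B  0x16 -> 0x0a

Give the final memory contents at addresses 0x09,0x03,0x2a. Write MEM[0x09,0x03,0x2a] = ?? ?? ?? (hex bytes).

MEM[0x09,0x03,0x2a] = d9 a2 b5

D0: mem[0x29..0x2e] <- [3d b5 cd 41 f4 4d]
D1: mem[0x01..0x03] <- [4e d9 a2]
D2: mem[0x1d..0x20] <- [b4 3d b5 cd]
D3: mem[0x08..0x0c] <- [4e d9 a2 cd 41]
D4: mem[0x0a..0x0e] <- [6d 4e 64 7b 6c]
query mem[0x09]=0xd9, mem[0x03]=0xa2, mem[0x2a]=0xb5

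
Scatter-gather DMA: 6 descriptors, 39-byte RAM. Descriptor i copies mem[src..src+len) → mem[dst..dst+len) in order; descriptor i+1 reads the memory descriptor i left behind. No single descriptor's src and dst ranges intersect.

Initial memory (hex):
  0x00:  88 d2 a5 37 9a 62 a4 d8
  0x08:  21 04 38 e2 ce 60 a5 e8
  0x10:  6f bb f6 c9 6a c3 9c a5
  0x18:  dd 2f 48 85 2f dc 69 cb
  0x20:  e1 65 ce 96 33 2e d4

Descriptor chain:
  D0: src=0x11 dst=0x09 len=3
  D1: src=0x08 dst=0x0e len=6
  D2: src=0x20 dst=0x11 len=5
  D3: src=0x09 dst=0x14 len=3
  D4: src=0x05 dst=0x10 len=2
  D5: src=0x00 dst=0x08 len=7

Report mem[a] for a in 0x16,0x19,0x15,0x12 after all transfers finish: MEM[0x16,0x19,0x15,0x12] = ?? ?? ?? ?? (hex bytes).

[0] 0x11->0x09 len=3 : bb f6 c9
[1] 0x08->0x0e len=6 : 21 bb f6 c9 ce 60
[2] 0x20->0x11 len=5 : e1 65 ce 96 33
[3] 0x09->0x14 len=3 : bb f6 c9
[4] 0x05->0x10 len=2 : 62 a4
[5] 0x00->0x08 len=7 : 88 d2 a5 37 9a 62 a4
query mem[0x16]=0xc9, mem[0x19]=0x2f, mem[0x15]=0xf6, mem[0x12]=0x65

MEM[0x16,0x19,0x15,0x12] = c9 2f f6 65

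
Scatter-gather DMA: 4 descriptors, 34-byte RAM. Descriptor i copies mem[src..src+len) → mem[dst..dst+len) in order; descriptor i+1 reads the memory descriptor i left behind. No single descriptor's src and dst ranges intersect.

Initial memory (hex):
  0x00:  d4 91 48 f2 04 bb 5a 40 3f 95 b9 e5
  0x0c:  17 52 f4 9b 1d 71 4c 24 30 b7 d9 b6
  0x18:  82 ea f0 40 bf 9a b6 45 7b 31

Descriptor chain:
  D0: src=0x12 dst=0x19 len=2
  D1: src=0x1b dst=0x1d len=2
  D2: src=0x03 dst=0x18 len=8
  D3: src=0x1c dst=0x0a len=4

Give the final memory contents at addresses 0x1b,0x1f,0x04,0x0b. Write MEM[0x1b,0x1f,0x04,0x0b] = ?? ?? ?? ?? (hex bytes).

MEM[0x1b,0x1f,0x04,0x0b] = 5a b9 04 3f

  after D0: wrote 2B at 0x19 = 4c24
  after D1: wrote 2B at 0x1d = 40bf
  after D2: wrote 8B at 0x18 = f204bb5a403f95b9
  after D3: wrote 4B at 0x0a = 403f95b9
query mem[0x1b]=0x5a, mem[0x1f]=0xb9, mem[0x04]=0x04, mem[0x0b]=0x3f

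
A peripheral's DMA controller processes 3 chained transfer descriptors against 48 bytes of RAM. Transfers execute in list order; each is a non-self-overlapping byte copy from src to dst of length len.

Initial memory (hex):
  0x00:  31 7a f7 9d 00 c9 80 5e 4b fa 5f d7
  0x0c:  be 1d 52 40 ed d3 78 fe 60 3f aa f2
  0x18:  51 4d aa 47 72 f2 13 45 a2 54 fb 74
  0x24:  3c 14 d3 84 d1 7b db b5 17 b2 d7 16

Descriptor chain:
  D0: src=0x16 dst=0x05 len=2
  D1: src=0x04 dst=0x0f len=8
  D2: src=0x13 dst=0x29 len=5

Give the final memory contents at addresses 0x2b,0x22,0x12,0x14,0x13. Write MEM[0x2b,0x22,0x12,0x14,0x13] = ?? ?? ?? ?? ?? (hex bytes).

  after D0: wrote 2B at 0x05 = aaf2
  after D1: wrote 8B at 0x0f = 00aaf25e4bfa5fd7
  after D2: wrote 5B at 0x29 = 4bfa5fd7f2
query mem[0x2b]=0x5f, mem[0x22]=0xfb, mem[0x12]=0x5e, mem[0x14]=0xfa, mem[0x13]=0x4b

MEM[0x2b,0x22,0x12,0x14,0x13] = 5f fb 5e fa 4b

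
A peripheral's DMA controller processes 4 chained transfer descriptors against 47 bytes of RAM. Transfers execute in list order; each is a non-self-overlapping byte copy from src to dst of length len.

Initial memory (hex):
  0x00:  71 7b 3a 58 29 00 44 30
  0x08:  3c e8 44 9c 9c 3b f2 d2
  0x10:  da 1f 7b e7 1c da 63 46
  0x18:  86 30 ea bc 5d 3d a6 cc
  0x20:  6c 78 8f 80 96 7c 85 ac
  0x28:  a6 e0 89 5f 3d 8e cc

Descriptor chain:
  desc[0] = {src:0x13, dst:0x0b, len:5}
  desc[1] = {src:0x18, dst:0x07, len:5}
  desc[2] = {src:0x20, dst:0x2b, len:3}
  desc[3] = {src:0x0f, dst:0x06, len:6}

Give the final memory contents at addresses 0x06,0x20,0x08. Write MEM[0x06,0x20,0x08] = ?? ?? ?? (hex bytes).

MEM[0x06,0x20,0x08] = 46 6c 1f

  after D0: wrote 5B at 0x0b = e71cda6346
  after D1: wrote 5B at 0x07 = 8630eabc5d
  after D2: wrote 3B at 0x2b = 6c788f
  after D3: wrote 6B at 0x06 = 46da1f7be71c
query mem[0x06]=0x46, mem[0x20]=0x6c, mem[0x08]=0x1f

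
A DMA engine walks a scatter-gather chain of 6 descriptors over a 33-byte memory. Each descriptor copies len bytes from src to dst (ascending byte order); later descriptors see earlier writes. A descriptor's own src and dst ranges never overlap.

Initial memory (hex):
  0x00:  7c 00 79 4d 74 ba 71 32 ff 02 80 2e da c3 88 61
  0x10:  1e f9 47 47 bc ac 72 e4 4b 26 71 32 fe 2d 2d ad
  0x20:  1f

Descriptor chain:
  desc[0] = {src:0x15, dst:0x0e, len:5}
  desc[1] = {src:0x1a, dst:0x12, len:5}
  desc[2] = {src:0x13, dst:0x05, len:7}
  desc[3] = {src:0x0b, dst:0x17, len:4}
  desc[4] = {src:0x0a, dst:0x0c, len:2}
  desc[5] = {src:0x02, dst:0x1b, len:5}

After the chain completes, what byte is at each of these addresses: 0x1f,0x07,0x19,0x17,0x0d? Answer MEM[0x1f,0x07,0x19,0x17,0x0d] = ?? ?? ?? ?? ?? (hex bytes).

[0] 0x15->0x0e len=5 : ac 72 e4 4b 26
[1] 0x1a->0x12 len=5 : 71 32 fe 2d 2d
[2] 0x13->0x05 len=7 : 32 fe 2d 2d e4 4b 26
[3] 0x0b->0x17 len=4 : 26 da c3 ac
[4] 0x0a->0x0c len=2 : 4b 26
[5] 0x02->0x1b len=5 : 79 4d 74 32 fe
query mem[0x1f]=0xfe, mem[0x07]=0x2d, mem[0x19]=0xc3, mem[0x17]=0x26, mem[0x0d]=0x26

MEM[0x1f,0x07,0x19,0x17,0x0d] = fe 2d c3 26 26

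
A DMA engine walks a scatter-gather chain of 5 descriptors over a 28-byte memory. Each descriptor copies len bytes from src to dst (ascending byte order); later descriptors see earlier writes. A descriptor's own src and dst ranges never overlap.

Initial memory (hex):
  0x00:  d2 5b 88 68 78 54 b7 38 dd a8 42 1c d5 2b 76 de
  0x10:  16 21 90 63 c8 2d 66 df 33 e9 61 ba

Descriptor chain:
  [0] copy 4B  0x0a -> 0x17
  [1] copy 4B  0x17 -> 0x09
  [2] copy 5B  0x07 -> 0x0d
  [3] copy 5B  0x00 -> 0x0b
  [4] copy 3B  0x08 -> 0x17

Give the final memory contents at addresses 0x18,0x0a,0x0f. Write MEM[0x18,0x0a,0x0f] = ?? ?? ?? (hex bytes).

  after D0: wrote 4B at 0x17 = 421cd52b
  after D1: wrote 4B at 0x09 = 421cd52b
  after D2: wrote 5B at 0x0d = 38dd421cd5
  after D3: wrote 5B at 0x0b = d25b886878
  after D4: wrote 3B at 0x17 = dd421c
query mem[0x18]=0x42, mem[0x0a]=0x1c, mem[0x0f]=0x78

MEM[0x18,0x0a,0x0f] = 42 1c 78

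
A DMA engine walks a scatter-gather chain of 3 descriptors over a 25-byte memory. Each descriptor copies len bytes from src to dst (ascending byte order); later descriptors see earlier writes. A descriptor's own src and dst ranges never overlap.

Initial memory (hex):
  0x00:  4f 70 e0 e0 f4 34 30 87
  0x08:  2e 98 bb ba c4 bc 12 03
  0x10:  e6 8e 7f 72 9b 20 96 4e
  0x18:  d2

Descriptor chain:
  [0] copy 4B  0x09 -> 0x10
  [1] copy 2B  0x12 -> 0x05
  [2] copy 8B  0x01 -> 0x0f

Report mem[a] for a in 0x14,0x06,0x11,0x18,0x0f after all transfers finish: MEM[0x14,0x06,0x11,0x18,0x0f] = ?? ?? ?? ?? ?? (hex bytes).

[0] 0x09->0x10 len=4 : 98 bb ba c4
[1] 0x12->0x05 len=2 : ba c4
[2] 0x01->0x0f len=8 : 70 e0 e0 f4 ba c4 87 2e
query mem[0x14]=0xc4, mem[0x06]=0xc4, mem[0x11]=0xe0, mem[0x18]=0xd2, mem[0x0f]=0x70

MEM[0x14,0x06,0x11,0x18,0x0f] = c4 c4 e0 d2 70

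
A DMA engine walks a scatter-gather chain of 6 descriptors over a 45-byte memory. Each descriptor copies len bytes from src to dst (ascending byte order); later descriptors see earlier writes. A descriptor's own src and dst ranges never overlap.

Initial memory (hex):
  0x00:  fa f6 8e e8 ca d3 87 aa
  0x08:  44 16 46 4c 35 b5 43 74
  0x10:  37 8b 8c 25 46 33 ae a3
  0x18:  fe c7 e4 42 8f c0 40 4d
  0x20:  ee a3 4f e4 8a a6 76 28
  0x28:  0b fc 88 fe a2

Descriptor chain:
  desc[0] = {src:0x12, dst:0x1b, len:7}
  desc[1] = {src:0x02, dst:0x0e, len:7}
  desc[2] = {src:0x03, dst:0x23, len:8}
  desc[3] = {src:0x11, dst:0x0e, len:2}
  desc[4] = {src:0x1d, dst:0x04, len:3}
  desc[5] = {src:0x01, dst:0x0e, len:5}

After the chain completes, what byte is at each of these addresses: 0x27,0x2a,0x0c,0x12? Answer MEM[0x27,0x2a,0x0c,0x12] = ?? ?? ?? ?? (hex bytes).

D0: mem[0x1b..0x21] <- [8c 25 46 33 ae a3 fe]
D1: mem[0x0e..0x14] <- [8e e8 ca d3 87 aa 44]
D2: mem[0x23..0x2a] <- [e8 ca d3 87 aa 44 16 46]
D3: mem[0x0e..0x0f] <- [d3 87]
D4: mem[0x04..0x06] <- [46 33 ae]
D5: mem[0x0e..0x12] <- [f6 8e e8 46 33]
query mem[0x27]=0xaa, mem[0x2a]=0x46, mem[0x0c]=0x35, mem[0x12]=0x33

MEM[0x27,0x2a,0x0c,0x12] = aa 46 35 33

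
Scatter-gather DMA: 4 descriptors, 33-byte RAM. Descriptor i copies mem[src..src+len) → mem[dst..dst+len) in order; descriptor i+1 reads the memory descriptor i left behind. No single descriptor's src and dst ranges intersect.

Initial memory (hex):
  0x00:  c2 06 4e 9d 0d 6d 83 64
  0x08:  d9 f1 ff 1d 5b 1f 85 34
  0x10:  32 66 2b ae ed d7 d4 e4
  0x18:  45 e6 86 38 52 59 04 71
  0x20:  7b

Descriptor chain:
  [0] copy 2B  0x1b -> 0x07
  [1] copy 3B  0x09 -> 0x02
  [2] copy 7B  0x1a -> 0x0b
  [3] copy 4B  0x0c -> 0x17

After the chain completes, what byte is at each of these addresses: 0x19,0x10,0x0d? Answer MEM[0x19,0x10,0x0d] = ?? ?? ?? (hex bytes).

D0: mem[0x07..0x08] <- [38 52]
D1: mem[0x02..0x04] <- [f1 ff 1d]
D2: mem[0x0b..0x11] <- [86 38 52 59 04 71 7b]
D3: mem[0x17..0x1a] <- [38 52 59 04]
query mem[0x19]=0x59, mem[0x10]=0x71, mem[0x0d]=0x52

MEM[0x19,0x10,0x0d] = 59 71 52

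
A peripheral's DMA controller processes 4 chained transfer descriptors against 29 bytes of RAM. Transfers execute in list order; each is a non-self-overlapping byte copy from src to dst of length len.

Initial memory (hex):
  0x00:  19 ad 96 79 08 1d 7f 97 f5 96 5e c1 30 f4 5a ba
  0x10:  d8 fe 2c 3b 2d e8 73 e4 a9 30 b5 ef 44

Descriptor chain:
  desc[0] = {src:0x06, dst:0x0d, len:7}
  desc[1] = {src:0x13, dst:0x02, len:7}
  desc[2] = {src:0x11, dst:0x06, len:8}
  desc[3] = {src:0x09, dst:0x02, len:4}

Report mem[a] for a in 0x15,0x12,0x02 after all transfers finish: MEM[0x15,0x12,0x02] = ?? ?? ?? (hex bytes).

MEM[0x15,0x12,0x02] = e8 c1 2d

  after D0: wrote 7B at 0x0d = 7f97f5965ec130
  after D1: wrote 7B at 0x02 = 302de873e4a930
  after D2: wrote 8B at 0x06 = 5ec1302de873e4a9
  after D3: wrote 4B at 0x02 = 2de873e4
query mem[0x15]=0xe8, mem[0x12]=0xc1, mem[0x02]=0x2d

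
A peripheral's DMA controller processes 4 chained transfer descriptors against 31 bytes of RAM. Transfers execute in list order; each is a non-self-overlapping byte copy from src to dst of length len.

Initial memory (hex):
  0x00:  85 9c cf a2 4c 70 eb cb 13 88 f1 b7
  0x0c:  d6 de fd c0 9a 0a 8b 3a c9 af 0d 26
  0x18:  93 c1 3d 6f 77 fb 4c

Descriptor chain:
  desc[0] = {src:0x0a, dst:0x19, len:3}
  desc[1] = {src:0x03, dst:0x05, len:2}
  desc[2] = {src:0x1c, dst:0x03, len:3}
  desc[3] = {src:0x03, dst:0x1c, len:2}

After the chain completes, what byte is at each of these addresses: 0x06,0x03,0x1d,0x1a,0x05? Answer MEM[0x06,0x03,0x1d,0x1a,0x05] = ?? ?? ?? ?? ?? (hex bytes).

D0: mem[0x19..0x1b] <- [f1 b7 d6]
D1: mem[0x05..0x06] <- [a2 4c]
D2: mem[0x03..0x05] <- [77 fb 4c]
D3: mem[0x1c..0x1d] <- [77 fb]
query mem[0x06]=0x4c, mem[0x03]=0x77, mem[0x1d]=0xfb, mem[0x1a]=0xb7, mem[0x05]=0x4c

MEM[0x06,0x03,0x1d,0x1a,0x05] = 4c 77 fb b7 4c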